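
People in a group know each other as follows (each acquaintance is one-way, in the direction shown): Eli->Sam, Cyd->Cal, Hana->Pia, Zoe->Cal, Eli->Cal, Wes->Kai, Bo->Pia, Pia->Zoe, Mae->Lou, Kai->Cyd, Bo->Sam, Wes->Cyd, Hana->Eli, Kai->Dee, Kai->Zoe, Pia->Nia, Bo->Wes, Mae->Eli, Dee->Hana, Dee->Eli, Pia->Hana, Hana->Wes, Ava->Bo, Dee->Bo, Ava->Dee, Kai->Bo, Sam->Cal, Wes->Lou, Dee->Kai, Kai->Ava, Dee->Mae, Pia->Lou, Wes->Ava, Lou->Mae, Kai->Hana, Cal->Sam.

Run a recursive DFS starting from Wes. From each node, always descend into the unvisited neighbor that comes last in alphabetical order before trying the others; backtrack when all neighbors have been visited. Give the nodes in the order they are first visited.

Visit Wes
Wes → Lou
Lou → Mae
Mae → Eli
Eli → Sam
Sam → Cal
Wes → Kai
Kai → Zoe
Kai → Hana
Hana → Pia
Pia → Nia
Kai → Dee
Dee → Bo
Kai → Cyd
Kai → Ava

Wes -> Lou -> Mae -> Eli -> Sam -> Cal -> Kai -> Zoe -> Hana -> Pia -> Nia -> Dee -> Bo -> Cyd -> Ava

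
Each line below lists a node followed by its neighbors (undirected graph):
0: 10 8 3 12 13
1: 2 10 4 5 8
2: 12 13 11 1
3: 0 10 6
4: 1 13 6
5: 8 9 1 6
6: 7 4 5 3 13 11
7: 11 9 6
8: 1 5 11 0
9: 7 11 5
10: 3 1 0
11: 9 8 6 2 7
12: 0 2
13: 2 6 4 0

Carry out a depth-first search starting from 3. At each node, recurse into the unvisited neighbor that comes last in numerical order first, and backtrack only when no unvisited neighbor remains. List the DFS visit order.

Visit 3
3 → 10
10 → 1
1 → 8
8 → 11
11 → 9
9 → 7
7 → 6
6 → 13
13 → 4
13 → 2
2 → 12
12 → 0
6 → 5

3, 10, 1, 8, 11, 9, 7, 6, 13, 4, 2, 12, 0, 5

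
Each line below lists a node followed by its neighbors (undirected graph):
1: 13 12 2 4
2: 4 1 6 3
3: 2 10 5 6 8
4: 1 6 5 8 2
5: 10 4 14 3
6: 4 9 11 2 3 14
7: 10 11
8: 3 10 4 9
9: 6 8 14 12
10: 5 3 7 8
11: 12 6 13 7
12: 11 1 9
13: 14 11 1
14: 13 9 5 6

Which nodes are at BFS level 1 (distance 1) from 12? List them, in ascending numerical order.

1, 9, 11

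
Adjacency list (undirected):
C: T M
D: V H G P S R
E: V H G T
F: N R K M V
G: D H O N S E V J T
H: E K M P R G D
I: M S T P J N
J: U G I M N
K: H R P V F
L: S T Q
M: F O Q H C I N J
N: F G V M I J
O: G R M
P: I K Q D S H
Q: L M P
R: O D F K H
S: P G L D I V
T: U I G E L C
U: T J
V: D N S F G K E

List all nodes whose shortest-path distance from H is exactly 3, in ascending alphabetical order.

Level 0: H
Level 1: D, E, G, K, M, P, R
Level 2: C, F, I, J, N, O, Q, S, T, V
Level 3: L, U

L, U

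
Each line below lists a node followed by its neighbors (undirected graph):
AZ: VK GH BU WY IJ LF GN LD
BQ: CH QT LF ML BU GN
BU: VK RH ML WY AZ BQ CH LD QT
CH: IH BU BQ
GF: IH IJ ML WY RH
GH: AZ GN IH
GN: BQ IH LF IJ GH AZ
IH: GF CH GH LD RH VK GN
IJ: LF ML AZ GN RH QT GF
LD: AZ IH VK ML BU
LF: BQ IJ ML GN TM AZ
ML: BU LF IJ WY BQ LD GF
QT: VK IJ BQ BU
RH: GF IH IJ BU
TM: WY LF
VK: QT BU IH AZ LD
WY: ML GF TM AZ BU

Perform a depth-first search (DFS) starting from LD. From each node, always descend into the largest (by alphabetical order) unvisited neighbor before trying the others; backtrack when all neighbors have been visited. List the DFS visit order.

Visit LD
LD → VK
VK → QT
QT → IJ
IJ → RH
RH → IH
IH → GN
GN → LF
LF → TM
TM → WY
WY → ML
ML → GF
ML → BU
BU → CH
CH → BQ
BU → AZ
AZ → GH

LD -> VK -> QT -> IJ -> RH -> IH -> GN -> LF -> TM -> WY -> ML -> GF -> BU -> CH -> BQ -> AZ -> GH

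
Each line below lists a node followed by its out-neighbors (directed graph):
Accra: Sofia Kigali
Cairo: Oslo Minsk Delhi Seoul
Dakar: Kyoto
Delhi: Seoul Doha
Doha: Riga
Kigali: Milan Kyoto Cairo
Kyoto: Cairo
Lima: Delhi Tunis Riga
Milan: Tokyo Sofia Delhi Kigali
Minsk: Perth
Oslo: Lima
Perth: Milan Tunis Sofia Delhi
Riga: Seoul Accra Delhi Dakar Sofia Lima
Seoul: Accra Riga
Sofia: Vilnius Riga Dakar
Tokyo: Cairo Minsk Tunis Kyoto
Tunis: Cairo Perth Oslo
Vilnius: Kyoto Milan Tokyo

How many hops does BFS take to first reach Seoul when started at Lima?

Level 0: Lima
Level 1: Delhi, Riga, Tunis
Level 2: Accra, Cairo, Dakar, Doha, Oslo, Perth, Seoul, Sofia
Level 3: Kigali, Kyoto, Milan, Minsk, Vilnius
Level 4: Tokyo
Seoul first appears at level 2.

2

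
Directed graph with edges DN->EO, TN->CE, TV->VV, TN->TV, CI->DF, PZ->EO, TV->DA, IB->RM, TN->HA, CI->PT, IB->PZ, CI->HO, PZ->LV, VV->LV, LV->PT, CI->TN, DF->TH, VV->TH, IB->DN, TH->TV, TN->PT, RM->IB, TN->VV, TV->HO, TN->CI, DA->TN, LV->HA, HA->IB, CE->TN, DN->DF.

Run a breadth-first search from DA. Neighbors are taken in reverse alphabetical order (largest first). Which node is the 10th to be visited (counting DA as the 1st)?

LV

Visit DA; enqueue TN → queue [TN]
Visit TN; enqueue VV, TV, PT, HA, CI, CE → queue [VV, TV, PT, HA, CI, CE]
Visit VV; enqueue TH, LV → queue [TV, PT, HA, CI, CE, TH, LV]
Visit TV; enqueue HO → queue [PT, HA, CI, CE, TH, LV, HO]
Visit PT → queue [HA, CI, CE, TH, LV, HO]
Visit HA; enqueue IB → queue [CI, CE, TH, LV, HO, IB]
Visit CI; enqueue DF → queue [CE, TH, LV, HO, IB, DF]
Visit CE → queue [TH, LV, HO, IB, DF]
Visit TH → queue [LV, HO, IB, DF]
Visit LV → queue [HO, IB, DF]
Visit HO → queue [IB, DF]
Visit IB; enqueue RM, PZ, DN → queue [DF, RM, PZ, DN]
Visit DF → queue [RM, PZ, DN]
Visit RM → queue [PZ, DN]
Visit PZ; enqueue EO → queue [DN, EO]
Visit DN → queue [EO]
Visit EO → queue []

Visit order: DA, TN, VV, TV, PT, HA, CI, CE, TH, LV, HO, IB, DF, RM, PZ, DN, EO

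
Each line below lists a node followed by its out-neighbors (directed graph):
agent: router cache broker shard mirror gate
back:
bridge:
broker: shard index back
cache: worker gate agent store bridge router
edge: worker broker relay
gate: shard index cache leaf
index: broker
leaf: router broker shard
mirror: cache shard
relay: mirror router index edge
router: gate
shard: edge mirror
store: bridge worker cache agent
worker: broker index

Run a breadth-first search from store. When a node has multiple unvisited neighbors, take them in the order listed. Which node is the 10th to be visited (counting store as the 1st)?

Visit store; enqueue bridge, worker, cache, agent → queue [bridge, worker, cache, agent]
Visit bridge → queue [worker, cache, agent]
Visit worker; enqueue broker, index → queue [cache, agent, broker, index]
Visit cache; enqueue gate, router → queue [agent, broker, index, gate, router]
Visit agent; enqueue shard, mirror → queue [broker, index, gate, router, shard, mirror]
Visit broker; enqueue back → queue [index, gate, router, shard, mirror, back]
Visit index → queue [gate, router, shard, mirror, back]
Visit gate; enqueue leaf → queue [router, shard, mirror, back, leaf]
Visit router → queue [shard, mirror, back, leaf]
Visit shard; enqueue edge → queue [mirror, back, leaf, edge]
Visit mirror → queue [back, leaf, edge]
Visit back → queue [leaf, edge]
Visit leaf → queue [edge]
Visit edge; enqueue relay → queue [relay]
Visit relay → queue []

Visit order: store, bridge, worker, cache, agent, broker, index, gate, router, shard, mirror, back, leaf, edge, relay

shard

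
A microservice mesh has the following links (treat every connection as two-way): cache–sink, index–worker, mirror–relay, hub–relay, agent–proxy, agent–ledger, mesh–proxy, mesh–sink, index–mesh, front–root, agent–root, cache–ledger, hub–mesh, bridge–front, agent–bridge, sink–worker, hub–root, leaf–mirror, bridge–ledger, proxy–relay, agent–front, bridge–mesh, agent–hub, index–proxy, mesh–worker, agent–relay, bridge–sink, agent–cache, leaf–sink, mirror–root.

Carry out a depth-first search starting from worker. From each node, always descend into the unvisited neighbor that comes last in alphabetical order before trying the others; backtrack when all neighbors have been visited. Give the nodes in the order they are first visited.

Visit worker
worker → sink
sink → mesh
mesh → proxy
proxy → relay
relay → mirror
mirror → root
root → hub
hub → agent
agent → ledger
ledger → cache
ledger → bridge
bridge → front
mirror → leaf
proxy → index

worker sink mesh proxy relay mirror root hub agent ledger cache bridge front leaf index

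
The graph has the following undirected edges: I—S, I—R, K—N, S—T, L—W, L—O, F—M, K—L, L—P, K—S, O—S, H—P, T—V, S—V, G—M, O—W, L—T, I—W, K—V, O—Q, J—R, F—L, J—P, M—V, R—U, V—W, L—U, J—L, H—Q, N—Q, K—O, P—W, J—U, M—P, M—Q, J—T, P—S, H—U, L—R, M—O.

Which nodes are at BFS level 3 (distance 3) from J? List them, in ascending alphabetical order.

Level 0: J
Level 1: L, P, R, T, U
Level 2: F, H, I, K, M, O, S, V, W
Level 3: G, N, Q

G, N, Q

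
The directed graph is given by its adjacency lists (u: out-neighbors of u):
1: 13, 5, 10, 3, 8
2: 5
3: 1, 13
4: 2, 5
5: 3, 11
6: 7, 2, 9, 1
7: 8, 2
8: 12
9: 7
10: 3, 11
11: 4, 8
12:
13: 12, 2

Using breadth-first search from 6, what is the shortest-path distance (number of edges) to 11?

Level 0: 6
Level 1: 1, 2, 7, 9
Level 2: 3, 5, 8, 10, 13
Level 3: 11, 12
Level 4: 4
11 first appears at level 3.

3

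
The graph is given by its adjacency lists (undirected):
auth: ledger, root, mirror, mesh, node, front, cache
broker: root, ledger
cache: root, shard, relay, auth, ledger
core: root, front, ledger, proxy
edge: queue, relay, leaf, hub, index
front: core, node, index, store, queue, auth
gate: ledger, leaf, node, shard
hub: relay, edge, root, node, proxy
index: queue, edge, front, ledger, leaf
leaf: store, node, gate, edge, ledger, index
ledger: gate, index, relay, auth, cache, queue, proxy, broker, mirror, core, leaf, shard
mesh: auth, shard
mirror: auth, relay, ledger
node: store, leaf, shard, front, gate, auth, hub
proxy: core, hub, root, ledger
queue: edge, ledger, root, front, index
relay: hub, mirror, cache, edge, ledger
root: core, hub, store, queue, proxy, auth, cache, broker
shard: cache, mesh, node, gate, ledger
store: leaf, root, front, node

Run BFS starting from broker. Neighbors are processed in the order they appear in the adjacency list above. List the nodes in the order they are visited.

Visit broker; enqueue root, ledger → queue [root, ledger]
Visit root; enqueue core, hub, store, queue, proxy, auth, cache → queue [ledger, core, hub, store, queue, proxy, auth, cache]
Visit ledger; enqueue gate, index, relay, mirror, leaf, shard → queue [core, hub, store, queue, proxy, auth, cache, gate, index, relay, mirror, leaf, shard]
Visit core; enqueue front → queue [hub, store, queue, proxy, auth, cache, gate, index, relay, mirror, leaf, shard, front]
Visit hub; enqueue edge, node → queue [store, queue, proxy, auth, cache, gate, index, relay, mirror, leaf, shard, front, edge, node]
Visit store → queue [queue, proxy, auth, cache, gate, index, relay, mirror, leaf, shard, front, edge, node]
Visit queue → queue [proxy, auth, cache, gate, index, relay, mirror, leaf, shard, front, edge, node]
Visit proxy → queue [auth, cache, gate, index, relay, mirror, leaf, shard, front, edge, node]
Visit auth; enqueue mesh → queue [cache, gate, index, relay, mirror, leaf, shard, front, edge, node, mesh]
Visit cache → queue [gate, index, relay, mirror, leaf, shard, front, edge, node, mesh]
Visit gate → queue [index, relay, mirror, leaf, shard, front, edge, node, mesh]
Visit index → queue [relay, mirror, leaf, shard, front, edge, node, mesh]
Visit relay → queue [mirror, leaf, shard, front, edge, node, mesh]
Visit mirror → queue [leaf, shard, front, edge, node, mesh]
Visit leaf → queue [shard, front, edge, node, mesh]
Visit shard → queue [front, edge, node, mesh]
Visit front → queue [edge, node, mesh]
Visit edge → queue [node, mesh]
Visit node → queue [mesh]
Visit mesh → queue []

broker, root, ledger, core, hub, store, queue, proxy, auth, cache, gate, index, relay, mirror, leaf, shard, front, edge, node, mesh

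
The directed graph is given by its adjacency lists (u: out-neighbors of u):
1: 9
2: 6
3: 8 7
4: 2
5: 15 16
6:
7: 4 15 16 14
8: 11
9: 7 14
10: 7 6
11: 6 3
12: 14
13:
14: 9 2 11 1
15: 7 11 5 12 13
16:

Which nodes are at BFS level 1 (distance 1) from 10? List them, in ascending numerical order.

6, 7

Level 0: 10
Level 1: 6, 7
Level 2: 4, 14, 15, 16
Level 3: 1, 2, 5, 9, 11, 12, 13
Level 4: 3
Level 5: 8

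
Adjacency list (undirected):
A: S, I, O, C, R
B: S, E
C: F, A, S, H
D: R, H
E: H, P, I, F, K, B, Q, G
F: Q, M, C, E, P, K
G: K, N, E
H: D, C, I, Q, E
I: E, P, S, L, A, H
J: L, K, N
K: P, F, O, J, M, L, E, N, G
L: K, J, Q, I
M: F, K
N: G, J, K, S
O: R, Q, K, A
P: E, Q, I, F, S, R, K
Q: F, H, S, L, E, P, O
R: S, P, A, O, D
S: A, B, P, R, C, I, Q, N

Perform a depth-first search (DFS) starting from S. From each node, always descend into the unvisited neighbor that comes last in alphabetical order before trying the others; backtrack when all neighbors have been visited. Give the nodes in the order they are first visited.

S, R, P, Q, O, K, N, J, L, I, H, E, G, F, M, C, A, B, D

Visit S
S → R
R → P
P → Q
Q → O
O → K
K → N
N → J
J → L
L → I
I → H
H → E
E → G
E → F
F → M
F → C
C → A
E → B
H → D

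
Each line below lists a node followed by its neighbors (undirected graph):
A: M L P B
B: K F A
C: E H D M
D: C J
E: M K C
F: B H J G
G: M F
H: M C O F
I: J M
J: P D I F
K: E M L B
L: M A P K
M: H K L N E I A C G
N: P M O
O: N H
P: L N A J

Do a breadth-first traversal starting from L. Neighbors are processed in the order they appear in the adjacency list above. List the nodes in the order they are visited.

Visit L; enqueue M, A, P, K → queue [M, A, P, K]
Visit M; enqueue H, N, E, I, C, G → queue [A, P, K, H, N, E, I, C, G]
Visit A; enqueue B → queue [P, K, H, N, E, I, C, G, B]
Visit P; enqueue J → queue [K, H, N, E, I, C, G, B, J]
Visit K → queue [H, N, E, I, C, G, B, J]
Visit H; enqueue O, F → queue [N, E, I, C, G, B, J, O, F]
Visit N → queue [E, I, C, G, B, J, O, F]
Visit E → queue [I, C, G, B, J, O, F]
Visit I → queue [C, G, B, J, O, F]
Visit C; enqueue D → queue [G, B, J, O, F, D]
Visit G → queue [B, J, O, F, D]
Visit B → queue [J, O, F, D]
Visit J → queue [O, F, D]
Visit O → queue [F, D]
Visit F → queue [D]
Visit D → queue []

L → M → A → P → K → H → N → E → I → C → G → B → J → O → F → D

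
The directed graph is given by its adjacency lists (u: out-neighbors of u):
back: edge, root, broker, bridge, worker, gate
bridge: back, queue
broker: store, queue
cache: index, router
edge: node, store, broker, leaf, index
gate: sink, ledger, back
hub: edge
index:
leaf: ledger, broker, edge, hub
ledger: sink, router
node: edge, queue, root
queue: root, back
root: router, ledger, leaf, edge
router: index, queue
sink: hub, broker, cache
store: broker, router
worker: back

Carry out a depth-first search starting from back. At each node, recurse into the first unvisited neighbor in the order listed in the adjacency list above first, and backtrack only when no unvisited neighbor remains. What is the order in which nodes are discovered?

Visit back
back → edge
edge → node
node → queue
queue → root
root → router
router → index
root → ledger
ledger → sink
sink → hub
sink → broker
broker → store
sink → cache
root → leaf
back → bridge
back → worker
back → gate

back, edge, node, queue, root, router, index, ledger, sink, hub, broker, store, cache, leaf, bridge, worker, gate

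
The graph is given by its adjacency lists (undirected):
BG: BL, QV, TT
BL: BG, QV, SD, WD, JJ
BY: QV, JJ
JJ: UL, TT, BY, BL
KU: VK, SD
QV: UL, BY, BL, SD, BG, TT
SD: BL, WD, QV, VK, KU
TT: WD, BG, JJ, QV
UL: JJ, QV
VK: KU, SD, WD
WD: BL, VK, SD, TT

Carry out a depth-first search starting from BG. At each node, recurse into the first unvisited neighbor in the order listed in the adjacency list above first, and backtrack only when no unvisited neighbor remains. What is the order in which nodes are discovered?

BG, BL, QV, UL, JJ, TT, WD, VK, KU, SD, BY

Visit BG
BG → BL
BL → QV
QV → UL
UL → JJ
JJ → TT
TT → WD
WD → VK
VK → KU
KU → SD
JJ → BY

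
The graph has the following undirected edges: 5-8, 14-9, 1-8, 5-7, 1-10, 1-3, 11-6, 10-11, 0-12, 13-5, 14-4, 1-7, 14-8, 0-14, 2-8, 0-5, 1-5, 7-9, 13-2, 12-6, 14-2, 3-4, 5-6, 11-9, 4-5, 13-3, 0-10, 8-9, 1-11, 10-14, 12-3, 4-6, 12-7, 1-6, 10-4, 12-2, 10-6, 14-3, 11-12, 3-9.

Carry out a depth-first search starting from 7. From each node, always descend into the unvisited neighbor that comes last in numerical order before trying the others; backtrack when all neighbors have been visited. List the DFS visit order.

7 → 12 → 11 → 10 → 14 → 9 → 8 → 5 → 13 → 3 → 4 → 6 → 1 → 2 → 0

Visit 7
7 → 12
12 → 11
11 → 10
10 → 14
14 → 9
9 → 8
8 → 5
5 → 13
13 → 3
3 → 4
4 → 6
6 → 1
13 → 2
5 → 0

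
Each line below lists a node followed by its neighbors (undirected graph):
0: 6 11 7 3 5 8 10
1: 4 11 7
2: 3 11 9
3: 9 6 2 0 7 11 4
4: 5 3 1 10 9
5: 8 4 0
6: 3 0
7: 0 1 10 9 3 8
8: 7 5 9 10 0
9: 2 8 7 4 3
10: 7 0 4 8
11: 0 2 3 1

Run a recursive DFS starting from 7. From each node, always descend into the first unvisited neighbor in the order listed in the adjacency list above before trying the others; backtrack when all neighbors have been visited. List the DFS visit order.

7 -> 0 -> 6 -> 3 -> 9 -> 2 -> 11 -> 1 -> 4 -> 5 -> 8 -> 10

Visit 7
7 → 0
0 → 6
6 → 3
3 → 9
9 → 2
2 → 11
11 → 1
1 → 4
4 → 5
5 → 8
8 → 10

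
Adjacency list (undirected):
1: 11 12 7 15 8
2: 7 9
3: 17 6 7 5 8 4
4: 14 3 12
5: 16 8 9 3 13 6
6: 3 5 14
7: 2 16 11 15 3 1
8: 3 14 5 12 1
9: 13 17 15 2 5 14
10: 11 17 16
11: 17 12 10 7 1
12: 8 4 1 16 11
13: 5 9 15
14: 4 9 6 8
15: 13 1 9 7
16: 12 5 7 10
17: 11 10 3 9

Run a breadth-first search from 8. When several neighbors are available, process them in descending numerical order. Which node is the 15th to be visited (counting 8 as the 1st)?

15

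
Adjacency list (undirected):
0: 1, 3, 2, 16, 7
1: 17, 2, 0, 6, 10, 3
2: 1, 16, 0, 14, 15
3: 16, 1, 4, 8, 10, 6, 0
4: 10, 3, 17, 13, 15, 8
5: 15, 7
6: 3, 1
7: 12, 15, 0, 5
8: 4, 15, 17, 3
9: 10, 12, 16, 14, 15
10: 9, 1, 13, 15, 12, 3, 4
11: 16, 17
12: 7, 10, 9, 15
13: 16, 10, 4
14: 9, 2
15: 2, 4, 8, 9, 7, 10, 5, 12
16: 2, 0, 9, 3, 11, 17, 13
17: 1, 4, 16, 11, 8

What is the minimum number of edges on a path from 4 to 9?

2

Level 0: 4
Level 1: 3, 8, 10, 13, 15, 17
Level 2: 0, 1, 2, 5, 6, 7, 9, 11, 12, 16
Level 3: 14
9 first appears at level 2.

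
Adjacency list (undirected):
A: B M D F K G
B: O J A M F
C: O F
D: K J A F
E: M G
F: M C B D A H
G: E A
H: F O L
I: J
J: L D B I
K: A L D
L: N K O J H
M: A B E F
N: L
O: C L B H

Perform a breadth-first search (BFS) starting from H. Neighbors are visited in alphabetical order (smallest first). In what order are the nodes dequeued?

Visit H; enqueue F, L, O → queue [F, L, O]
Visit F; enqueue A, B, C, D, M → queue [L, O, A, B, C, D, M]
Visit L; enqueue J, K, N → queue [O, A, B, C, D, M, J, K, N]
Visit O → queue [A, B, C, D, M, J, K, N]
Visit A; enqueue G → queue [B, C, D, M, J, K, N, G]
Visit B → queue [C, D, M, J, K, N, G]
Visit C → queue [D, M, J, K, N, G]
Visit D → queue [M, J, K, N, G]
Visit M; enqueue E → queue [J, K, N, G, E]
Visit J; enqueue I → queue [K, N, G, E, I]
Visit K → queue [N, G, E, I]
Visit N → queue [G, E, I]
Visit G → queue [E, I]
Visit E → queue [I]
Visit I → queue []

H → F → L → O → A → B → C → D → M → J → K → N → G → E → I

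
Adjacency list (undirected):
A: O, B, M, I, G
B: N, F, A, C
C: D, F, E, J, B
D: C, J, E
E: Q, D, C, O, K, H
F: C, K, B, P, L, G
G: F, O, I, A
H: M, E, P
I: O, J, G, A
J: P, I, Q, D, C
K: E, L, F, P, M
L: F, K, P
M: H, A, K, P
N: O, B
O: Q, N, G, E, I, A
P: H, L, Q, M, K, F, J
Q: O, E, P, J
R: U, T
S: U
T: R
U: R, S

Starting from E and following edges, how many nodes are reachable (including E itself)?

BFS from E visits: E, Q, D, C, O, K, H, P, J, F, B, N, G, I, A, L, M
Reachable nodes: 17 of 21 total.

17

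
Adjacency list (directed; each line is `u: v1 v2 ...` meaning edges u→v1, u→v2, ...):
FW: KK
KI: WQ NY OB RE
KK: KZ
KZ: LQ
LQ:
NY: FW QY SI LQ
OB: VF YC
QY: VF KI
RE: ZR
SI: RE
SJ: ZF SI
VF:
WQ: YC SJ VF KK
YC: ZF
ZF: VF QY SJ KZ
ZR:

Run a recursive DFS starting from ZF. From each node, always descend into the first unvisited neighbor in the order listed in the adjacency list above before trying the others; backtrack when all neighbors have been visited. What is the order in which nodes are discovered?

ZF, VF, QY, KI, WQ, YC, SJ, SI, RE, ZR, KK, KZ, LQ, NY, FW, OB

Visit ZF
ZF → VF
ZF → QY
QY → KI
KI → WQ
WQ → YC
WQ → SJ
SJ → SI
SI → RE
RE → ZR
WQ → KK
KK → KZ
KZ → LQ
KI → NY
NY → FW
KI → OB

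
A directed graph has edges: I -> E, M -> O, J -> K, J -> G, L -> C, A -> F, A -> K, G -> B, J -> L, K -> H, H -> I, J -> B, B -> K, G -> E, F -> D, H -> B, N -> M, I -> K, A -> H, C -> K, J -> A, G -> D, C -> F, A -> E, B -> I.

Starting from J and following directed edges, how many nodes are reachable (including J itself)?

BFS from J visits: J, L, K, G, B, A, C, H, E, D, I, F
Reachable nodes: 12 of 15 total.

12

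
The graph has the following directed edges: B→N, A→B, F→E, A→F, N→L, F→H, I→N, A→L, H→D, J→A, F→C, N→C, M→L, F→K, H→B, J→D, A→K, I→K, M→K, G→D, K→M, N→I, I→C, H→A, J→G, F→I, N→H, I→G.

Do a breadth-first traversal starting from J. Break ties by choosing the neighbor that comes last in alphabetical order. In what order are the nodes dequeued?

Visit J; enqueue G, D, A → queue [G, D, A]
Visit G → queue [D, A]
Visit D → queue [A]
Visit A; enqueue L, K, F, B → queue [L, K, F, B]
Visit L → queue [K, F, B]
Visit K; enqueue M → queue [F, B, M]
Visit F; enqueue I, H, E, C → queue [B, M, I, H, E, C]
Visit B; enqueue N → queue [M, I, H, E, C, N]
Visit M → queue [I, H, E, C, N]
Visit I → queue [H, E, C, N]
Visit H → queue [E, C, N]
Visit E → queue [C, N]
Visit C → queue [N]
Visit N → queue []

J, G, D, A, L, K, F, B, M, I, H, E, C, N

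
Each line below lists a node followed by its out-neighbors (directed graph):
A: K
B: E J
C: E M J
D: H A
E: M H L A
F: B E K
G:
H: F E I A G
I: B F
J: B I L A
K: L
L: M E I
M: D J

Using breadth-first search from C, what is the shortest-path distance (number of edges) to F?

Level 0: C
Level 1: E, J, M
Level 2: A, B, D, H, I, L
Level 3: F, G, K
F first appears at level 3.

3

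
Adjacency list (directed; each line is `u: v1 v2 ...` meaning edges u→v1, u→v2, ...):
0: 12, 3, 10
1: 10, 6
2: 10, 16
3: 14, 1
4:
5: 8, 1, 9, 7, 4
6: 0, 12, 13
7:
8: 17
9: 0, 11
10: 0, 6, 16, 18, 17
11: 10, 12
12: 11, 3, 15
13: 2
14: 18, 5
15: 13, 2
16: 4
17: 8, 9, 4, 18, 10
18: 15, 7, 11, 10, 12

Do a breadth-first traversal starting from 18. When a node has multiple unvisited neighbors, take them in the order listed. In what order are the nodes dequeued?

Visit 18; enqueue 15, 7, 11, 10, 12 → queue [15, 7, 11, 10, 12]
Visit 15; enqueue 13, 2 → queue [7, 11, 10, 12, 13, 2]
Visit 7 → queue [11, 10, 12, 13, 2]
Visit 11 → queue [10, 12, 13, 2]
Visit 10; enqueue 0, 6, 16, 17 → queue [12, 13, 2, 0, 6, 16, 17]
Visit 12; enqueue 3 → queue [13, 2, 0, 6, 16, 17, 3]
Visit 13 → queue [2, 0, 6, 16, 17, 3]
Visit 2 → queue [0, 6, 16, 17, 3]
Visit 0 → queue [6, 16, 17, 3]
Visit 6 → queue [16, 17, 3]
Visit 16; enqueue 4 → queue [17, 3, 4]
Visit 17; enqueue 8, 9 → queue [3, 4, 8, 9]
Visit 3; enqueue 14, 1 → queue [4, 8, 9, 14, 1]
Visit 4 → queue [8, 9, 14, 1]
Visit 8 → queue [9, 14, 1]
Visit 9 → queue [14, 1]
Visit 14; enqueue 5 → queue [1, 5]
Visit 1 → queue [5]
Visit 5 → queue []

18, 15, 7, 11, 10, 12, 13, 2, 0, 6, 16, 17, 3, 4, 8, 9, 14, 1, 5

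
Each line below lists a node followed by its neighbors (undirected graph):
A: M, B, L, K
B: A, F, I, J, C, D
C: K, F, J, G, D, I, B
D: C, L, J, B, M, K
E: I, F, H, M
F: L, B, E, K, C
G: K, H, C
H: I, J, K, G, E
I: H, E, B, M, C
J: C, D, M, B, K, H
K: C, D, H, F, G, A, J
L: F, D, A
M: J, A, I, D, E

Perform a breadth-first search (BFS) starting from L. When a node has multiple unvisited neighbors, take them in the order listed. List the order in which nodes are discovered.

L -> F -> D -> A -> B -> E -> K -> C -> J -> M -> I -> H -> G

Visit L; enqueue F, D, A → queue [F, D, A]
Visit F; enqueue B, E, K, C → queue [D, A, B, E, K, C]
Visit D; enqueue J, M → queue [A, B, E, K, C, J, M]
Visit A → queue [B, E, K, C, J, M]
Visit B; enqueue I → queue [E, K, C, J, M, I]
Visit E; enqueue H → queue [K, C, J, M, I, H]
Visit K; enqueue G → queue [C, J, M, I, H, G]
Visit C → queue [J, M, I, H, G]
Visit J → queue [M, I, H, G]
Visit M → queue [I, H, G]
Visit I → queue [H, G]
Visit H → queue [G]
Visit G → queue []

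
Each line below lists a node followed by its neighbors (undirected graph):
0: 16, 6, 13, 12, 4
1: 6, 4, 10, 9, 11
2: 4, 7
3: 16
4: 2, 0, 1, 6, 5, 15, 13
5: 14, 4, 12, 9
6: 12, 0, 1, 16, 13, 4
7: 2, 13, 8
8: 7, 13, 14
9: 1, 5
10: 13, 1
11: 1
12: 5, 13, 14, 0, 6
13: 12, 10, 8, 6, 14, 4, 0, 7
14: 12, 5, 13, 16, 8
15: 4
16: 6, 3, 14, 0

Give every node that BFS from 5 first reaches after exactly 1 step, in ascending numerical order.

4, 9, 12, 14

Level 0: 5
Level 1: 4, 9, 12, 14
Level 2: 0, 1, 2, 6, 8, 13, 15, 16
Level 3: 3, 7, 10, 11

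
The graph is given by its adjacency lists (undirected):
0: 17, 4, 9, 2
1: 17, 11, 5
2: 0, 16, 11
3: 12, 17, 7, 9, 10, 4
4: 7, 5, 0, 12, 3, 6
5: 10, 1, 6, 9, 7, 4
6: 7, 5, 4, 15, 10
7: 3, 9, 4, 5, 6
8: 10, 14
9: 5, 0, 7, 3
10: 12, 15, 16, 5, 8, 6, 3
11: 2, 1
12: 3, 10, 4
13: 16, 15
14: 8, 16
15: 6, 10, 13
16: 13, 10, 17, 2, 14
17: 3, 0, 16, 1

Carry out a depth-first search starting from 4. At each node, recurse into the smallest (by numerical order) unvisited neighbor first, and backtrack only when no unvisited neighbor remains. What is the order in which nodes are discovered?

4 → 0 → 2 → 11 → 1 → 5 → 6 → 7 → 3 → 9 → 10 → 8 → 14 → 16 → 13 → 15 → 17 → 12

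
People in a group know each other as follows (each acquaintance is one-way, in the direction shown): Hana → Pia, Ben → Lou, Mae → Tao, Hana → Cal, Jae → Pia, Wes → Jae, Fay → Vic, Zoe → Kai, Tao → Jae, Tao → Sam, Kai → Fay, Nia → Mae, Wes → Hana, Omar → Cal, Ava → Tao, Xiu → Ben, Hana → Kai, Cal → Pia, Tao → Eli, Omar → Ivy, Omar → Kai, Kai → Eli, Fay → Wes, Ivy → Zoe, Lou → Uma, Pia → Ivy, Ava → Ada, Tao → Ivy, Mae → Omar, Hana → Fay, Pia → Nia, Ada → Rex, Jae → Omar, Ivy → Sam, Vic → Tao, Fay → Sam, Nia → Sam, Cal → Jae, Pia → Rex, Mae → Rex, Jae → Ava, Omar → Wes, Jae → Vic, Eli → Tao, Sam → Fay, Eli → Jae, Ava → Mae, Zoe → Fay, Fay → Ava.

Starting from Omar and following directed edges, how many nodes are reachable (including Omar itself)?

19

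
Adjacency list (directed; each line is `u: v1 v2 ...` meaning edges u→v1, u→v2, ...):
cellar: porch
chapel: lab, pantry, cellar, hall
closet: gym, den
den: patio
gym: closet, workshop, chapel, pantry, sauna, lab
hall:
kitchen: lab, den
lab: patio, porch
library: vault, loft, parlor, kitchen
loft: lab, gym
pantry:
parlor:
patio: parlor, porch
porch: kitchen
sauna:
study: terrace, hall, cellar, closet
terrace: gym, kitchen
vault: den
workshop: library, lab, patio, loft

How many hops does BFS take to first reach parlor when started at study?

Level 0: study
Level 1: cellar, closet, hall, terrace
Level 2: den, gym, kitchen, porch
Level 3: chapel, lab, pantry, patio, sauna, workshop
Level 4: library, loft, parlor
Level 5: vault
parlor first appears at level 4.

4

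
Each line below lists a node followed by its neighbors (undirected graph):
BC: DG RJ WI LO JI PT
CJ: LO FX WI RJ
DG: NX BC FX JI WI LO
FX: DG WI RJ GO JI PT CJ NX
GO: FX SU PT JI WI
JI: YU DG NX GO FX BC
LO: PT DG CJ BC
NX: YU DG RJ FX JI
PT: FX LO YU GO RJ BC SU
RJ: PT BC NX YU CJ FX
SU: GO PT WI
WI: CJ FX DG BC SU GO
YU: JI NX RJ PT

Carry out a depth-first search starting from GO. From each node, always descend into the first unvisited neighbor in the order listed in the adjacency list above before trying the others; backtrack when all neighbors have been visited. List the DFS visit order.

GO FX DG NX YU JI BC RJ PT LO CJ WI SU

Visit GO
GO → FX
FX → DG
DG → NX
NX → YU
YU → JI
JI → BC
BC → RJ
RJ → PT
PT → LO
LO → CJ
CJ → WI
WI → SU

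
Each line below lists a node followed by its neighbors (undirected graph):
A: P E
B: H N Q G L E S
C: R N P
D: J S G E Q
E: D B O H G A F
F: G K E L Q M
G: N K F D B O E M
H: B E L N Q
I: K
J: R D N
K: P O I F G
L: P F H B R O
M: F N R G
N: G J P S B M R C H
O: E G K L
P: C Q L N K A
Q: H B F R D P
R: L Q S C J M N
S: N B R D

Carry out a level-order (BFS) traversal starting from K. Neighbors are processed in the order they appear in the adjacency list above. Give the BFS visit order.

K P O I F G C Q L N A E M D B R H J S

Visit K; enqueue P, O, I, F, G → queue [P, O, I, F, G]
Visit P; enqueue C, Q, L, N, A → queue [O, I, F, G, C, Q, L, N, A]
Visit O; enqueue E → queue [I, F, G, C, Q, L, N, A, E]
Visit I → queue [F, G, C, Q, L, N, A, E]
Visit F; enqueue M → queue [G, C, Q, L, N, A, E, M]
Visit G; enqueue D, B → queue [C, Q, L, N, A, E, M, D, B]
Visit C; enqueue R → queue [Q, L, N, A, E, M, D, B, R]
Visit Q; enqueue H → queue [L, N, A, E, M, D, B, R, H]
Visit L → queue [N, A, E, M, D, B, R, H]
Visit N; enqueue J, S → queue [A, E, M, D, B, R, H, J, S]
Visit A → queue [E, M, D, B, R, H, J, S]
Visit E → queue [M, D, B, R, H, J, S]
Visit M → queue [D, B, R, H, J, S]
Visit D → queue [B, R, H, J, S]
Visit B → queue [R, H, J, S]
Visit R → queue [H, J, S]
Visit H → queue [J, S]
Visit J → queue [S]
Visit S → queue []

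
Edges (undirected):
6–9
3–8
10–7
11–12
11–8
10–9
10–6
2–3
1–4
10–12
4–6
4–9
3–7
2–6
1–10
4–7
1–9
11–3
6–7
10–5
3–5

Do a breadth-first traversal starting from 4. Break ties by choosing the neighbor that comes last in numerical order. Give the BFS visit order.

4, 9, 7, 6, 1, 10, 3, 2, 12, 5, 11, 8

Visit 4; enqueue 9, 7, 6, 1 → queue [9, 7, 6, 1]
Visit 9; enqueue 10 → queue [7, 6, 1, 10]
Visit 7; enqueue 3 → queue [6, 1, 10, 3]
Visit 6; enqueue 2 → queue [1, 10, 3, 2]
Visit 1 → queue [10, 3, 2]
Visit 10; enqueue 12, 5 → queue [3, 2, 12, 5]
Visit 3; enqueue 11, 8 → queue [2, 12, 5, 11, 8]
Visit 2 → queue [12, 5, 11, 8]
Visit 12 → queue [5, 11, 8]
Visit 5 → queue [11, 8]
Visit 11 → queue [8]
Visit 8 → queue []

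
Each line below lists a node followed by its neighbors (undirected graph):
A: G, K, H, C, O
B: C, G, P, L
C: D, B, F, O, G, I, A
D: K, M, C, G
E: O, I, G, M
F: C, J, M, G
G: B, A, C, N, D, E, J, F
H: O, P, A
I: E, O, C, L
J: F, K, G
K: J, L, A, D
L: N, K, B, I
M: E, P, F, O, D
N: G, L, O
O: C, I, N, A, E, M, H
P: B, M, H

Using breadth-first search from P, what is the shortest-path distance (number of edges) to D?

Level 0: P
Level 1: B, H, M
Level 2: A, C, D, E, F, G, L, O
Level 3: I, J, K, N
D first appears at level 2.

2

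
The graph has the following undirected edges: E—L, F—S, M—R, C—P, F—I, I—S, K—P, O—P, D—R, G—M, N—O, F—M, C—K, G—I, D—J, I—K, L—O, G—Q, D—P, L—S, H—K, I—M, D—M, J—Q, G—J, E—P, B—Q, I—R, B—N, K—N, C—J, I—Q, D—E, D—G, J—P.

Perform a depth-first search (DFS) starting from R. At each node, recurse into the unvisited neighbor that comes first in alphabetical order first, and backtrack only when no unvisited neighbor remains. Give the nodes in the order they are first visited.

Visit R
R → D
D → E
E → L
L → O
O → N
N → B
B → Q
Q → G
G → I
I → F
F → M
F → S
I → K
K → C
C → J
J → P
K → H

R → D → E → L → O → N → B → Q → G → I → F → M → S → K → C → J → P → H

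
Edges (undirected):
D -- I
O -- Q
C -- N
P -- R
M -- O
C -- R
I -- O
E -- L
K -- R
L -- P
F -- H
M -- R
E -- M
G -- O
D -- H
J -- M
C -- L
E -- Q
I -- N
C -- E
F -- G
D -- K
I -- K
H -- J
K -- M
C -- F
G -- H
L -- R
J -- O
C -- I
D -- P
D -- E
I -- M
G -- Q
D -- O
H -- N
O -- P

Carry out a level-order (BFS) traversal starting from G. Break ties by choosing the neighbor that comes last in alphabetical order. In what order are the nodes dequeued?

G, Q, O, H, F, E, P, M, J, I, D, N, C, L, R, K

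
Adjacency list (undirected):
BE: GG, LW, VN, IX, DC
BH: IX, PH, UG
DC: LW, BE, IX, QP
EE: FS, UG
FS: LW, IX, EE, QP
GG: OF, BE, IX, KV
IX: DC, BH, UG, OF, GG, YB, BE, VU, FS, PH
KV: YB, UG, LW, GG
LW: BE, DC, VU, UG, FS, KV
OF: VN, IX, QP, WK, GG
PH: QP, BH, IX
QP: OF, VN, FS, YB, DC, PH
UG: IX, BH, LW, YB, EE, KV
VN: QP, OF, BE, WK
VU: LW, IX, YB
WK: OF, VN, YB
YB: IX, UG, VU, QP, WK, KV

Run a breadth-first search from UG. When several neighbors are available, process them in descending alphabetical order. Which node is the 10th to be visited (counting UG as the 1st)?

Visit UG; enqueue YB, LW, KV, IX, EE, BH → queue [YB, LW, KV, IX, EE, BH]
Visit YB; enqueue WK, VU, QP → queue [LW, KV, IX, EE, BH, WK, VU, QP]
Visit LW; enqueue FS, DC, BE → queue [KV, IX, EE, BH, WK, VU, QP, FS, DC, BE]
Visit KV; enqueue GG → queue [IX, EE, BH, WK, VU, QP, FS, DC, BE, GG]
Visit IX; enqueue PH, OF → queue [EE, BH, WK, VU, QP, FS, DC, BE, GG, PH, OF]
Visit EE → queue [BH, WK, VU, QP, FS, DC, BE, GG, PH, OF]
Visit BH → queue [WK, VU, QP, FS, DC, BE, GG, PH, OF]
Visit WK; enqueue VN → queue [VU, QP, FS, DC, BE, GG, PH, OF, VN]
Visit VU → queue [QP, FS, DC, BE, GG, PH, OF, VN]
Visit QP → queue [FS, DC, BE, GG, PH, OF, VN]
Visit FS → queue [DC, BE, GG, PH, OF, VN]
Visit DC → queue [BE, GG, PH, OF, VN]
Visit BE → queue [GG, PH, OF, VN]
Visit GG → queue [PH, OF, VN]
Visit PH → queue [OF, VN]
Visit OF → queue [VN]
Visit VN → queue []

Visit order: UG, YB, LW, KV, IX, EE, BH, WK, VU, QP, FS, DC, BE, GG, PH, OF, VN

QP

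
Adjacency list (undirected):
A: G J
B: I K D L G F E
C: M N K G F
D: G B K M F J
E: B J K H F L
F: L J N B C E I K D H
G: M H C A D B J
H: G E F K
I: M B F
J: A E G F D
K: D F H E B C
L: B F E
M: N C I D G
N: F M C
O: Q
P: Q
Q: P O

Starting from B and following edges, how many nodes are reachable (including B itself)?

BFS from B visits: B, D, E, F, G, I, K, L, J, M, H, C, N, A
Reachable nodes: 14 of 17 total.

14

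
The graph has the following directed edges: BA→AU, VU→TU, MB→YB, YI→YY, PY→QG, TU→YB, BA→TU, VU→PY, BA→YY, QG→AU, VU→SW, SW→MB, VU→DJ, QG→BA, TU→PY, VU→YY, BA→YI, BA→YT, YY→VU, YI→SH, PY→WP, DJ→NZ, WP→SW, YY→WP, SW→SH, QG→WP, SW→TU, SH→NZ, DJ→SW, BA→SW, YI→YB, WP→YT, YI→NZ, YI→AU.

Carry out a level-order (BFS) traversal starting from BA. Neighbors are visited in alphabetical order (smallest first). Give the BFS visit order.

Visit BA; enqueue AU, SW, TU, YI, YT, YY → queue [AU, SW, TU, YI, YT, YY]
Visit AU → queue [SW, TU, YI, YT, YY]
Visit SW; enqueue MB, SH → queue [TU, YI, YT, YY, MB, SH]
Visit TU; enqueue PY, YB → queue [YI, YT, YY, MB, SH, PY, YB]
Visit YI; enqueue NZ → queue [YT, YY, MB, SH, PY, YB, NZ]
Visit YT → queue [YY, MB, SH, PY, YB, NZ]
Visit YY; enqueue VU, WP → queue [MB, SH, PY, YB, NZ, VU, WP]
Visit MB → queue [SH, PY, YB, NZ, VU, WP]
Visit SH → queue [PY, YB, NZ, VU, WP]
Visit PY; enqueue QG → queue [YB, NZ, VU, WP, QG]
Visit YB → queue [NZ, VU, WP, QG]
Visit NZ → queue [VU, WP, QG]
Visit VU; enqueue DJ → queue [WP, QG, DJ]
Visit WP → queue [QG, DJ]
Visit QG → queue [DJ]
Visit DJ → queue []

BA, AU, SW, TU, YI, YT, YY, MB, SH, PY, YB, NZ, VU, WP, QG, DJ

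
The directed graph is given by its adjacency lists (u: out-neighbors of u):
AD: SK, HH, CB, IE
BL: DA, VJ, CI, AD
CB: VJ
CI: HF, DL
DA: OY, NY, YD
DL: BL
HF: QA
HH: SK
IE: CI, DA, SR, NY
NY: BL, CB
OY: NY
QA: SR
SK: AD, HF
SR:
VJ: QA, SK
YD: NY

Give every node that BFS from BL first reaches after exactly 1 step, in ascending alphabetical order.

AD, CI, DA, VJ

Level 0: BL
Level 1: AD, CI, DA, VJ
Level 2: CB, DL, HF, HH, IE, NY, OY, QA, SK, YD
Level 3: SR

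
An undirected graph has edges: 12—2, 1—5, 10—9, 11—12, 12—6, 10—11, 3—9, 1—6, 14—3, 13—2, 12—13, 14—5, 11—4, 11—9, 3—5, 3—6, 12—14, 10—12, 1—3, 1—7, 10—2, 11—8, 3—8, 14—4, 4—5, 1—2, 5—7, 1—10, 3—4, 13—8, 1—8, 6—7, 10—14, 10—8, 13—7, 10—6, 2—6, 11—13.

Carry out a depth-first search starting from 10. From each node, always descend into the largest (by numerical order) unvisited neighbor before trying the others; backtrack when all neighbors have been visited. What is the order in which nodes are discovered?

10 → 14 → 12 → 13 → 11 → 9 → 3 → 8 → 1 → 7 → 6 → 2 → 5 → 4

Visit 10
10 → 14
14 → 12
12 → 13
13 → 11
11 → 9
9 → 3
3 → 8
8 → 1
1 → 7
7 → 6
6 → 2
7 → 5
5 → 4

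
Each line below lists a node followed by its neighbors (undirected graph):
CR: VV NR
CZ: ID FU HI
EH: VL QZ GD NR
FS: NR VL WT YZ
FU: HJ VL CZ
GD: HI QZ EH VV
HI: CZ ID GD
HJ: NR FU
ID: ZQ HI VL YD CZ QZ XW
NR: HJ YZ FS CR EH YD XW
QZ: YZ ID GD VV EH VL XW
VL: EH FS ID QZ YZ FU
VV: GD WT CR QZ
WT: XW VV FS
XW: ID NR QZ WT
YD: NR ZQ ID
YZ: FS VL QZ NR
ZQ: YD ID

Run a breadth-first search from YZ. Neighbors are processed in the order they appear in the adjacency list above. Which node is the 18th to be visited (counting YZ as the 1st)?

CZ

Visit YZ; enqueue FS, VL, QZ, NR → queue [FS, VL, QZ, NR]
Visit FS; enqueue WT → queue [VL, QZ, NR, WT]
Visit VL; enqueue EH, ID, FU → queue [QZ, NR, WT, EH, ID, FU]
Visit QZ; enqueue GD, VV, XW → queue [NR, WT, EH, ID, FU, GD, VV, XW]
Visit NR; enqueue HJ, CR, YD → queue [WT, EH, ID, FU, GD, VV, XW, HJ, CR, YD]
Visit WT → queue [EH, ID, FU, GD, VV, XW, HJ, CR, YD]
Visit EH → queue [ID, FU, GD, VV, XW, HJ, CR, YD]
Visit ID; enqueue ZQ, HI, CZ → queue [FU, GD, VV, XW, HJ, CR, YD, ZQ, HI, CZ]
Visit FU → queue [GD, VV, XW, HJ, CR, YD, ZQ, HI, CZ]
Visit GD → queue [VV, XW, HJ, CR, YD, ZQ, HI, CZ]
Visit VV → queue [XW, HJ, CR, YD, ZQ, HI, CZ]
Visit XW → queue [HJ, CR, YD, ZQ, HI, CZ]
Visit HJ → queue [CR, YD, ZQ, HI, CZ]
Visit CR → queue [YD, ZQ, HI, CZ]
Visit YD → queue [ZQ, HI, CZ]
Visit ZQ → queue [HI, CZ]
Visit HI → queue [CZ]
Visit CZ → queue []

Visit order: YZ, FS, VL, QZ, NR, WT, EH, ID, FU, GD, VV, XW, HJ, CR, YD, ZQ, HI, CZ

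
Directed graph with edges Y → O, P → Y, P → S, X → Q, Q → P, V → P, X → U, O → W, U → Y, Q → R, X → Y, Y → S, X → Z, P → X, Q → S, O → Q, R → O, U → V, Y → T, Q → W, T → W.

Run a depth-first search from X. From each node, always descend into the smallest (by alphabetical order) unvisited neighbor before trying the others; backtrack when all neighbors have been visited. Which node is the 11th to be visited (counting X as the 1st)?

V

Visit X
X → Q
Q → P
P → S
P → Y
Y → O
O → W
Y → T
Q → R
X → U
U → V
X → Z

Visit order: X, Q, P, S, Y, O, W, T, R, U, V, Z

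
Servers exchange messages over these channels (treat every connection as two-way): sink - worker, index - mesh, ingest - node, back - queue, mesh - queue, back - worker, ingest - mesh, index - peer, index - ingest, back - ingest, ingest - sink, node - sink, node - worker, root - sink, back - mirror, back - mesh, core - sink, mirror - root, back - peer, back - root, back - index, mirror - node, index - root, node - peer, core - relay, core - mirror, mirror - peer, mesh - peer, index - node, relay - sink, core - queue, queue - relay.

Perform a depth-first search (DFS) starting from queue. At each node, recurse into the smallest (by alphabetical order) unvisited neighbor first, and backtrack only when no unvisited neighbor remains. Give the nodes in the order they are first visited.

Visit queue
queue → back
back → index
index → ingest
ingest → mesh
mesh → peer
peer → mirror
mirror → core
core → relay
relay → sink
sink → node
node → worker
sink → root

queue -> back -> index -> ingest -> mesh -> peer -> mirror -> core -> relay -> sink -> node -> worker -> root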